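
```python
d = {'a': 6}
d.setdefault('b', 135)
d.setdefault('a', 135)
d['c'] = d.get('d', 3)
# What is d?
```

After line 1: d = {'a': 6}
After line 2 (setdefault adds 'b'=135): d = {'a': 6, 'b': 135}
After line 3 (setdefault 'a' no-op, already exists): d = {'a': 6, 'b': 135}
After line 4 (get('d', 3) returns default since 'd' not in d): d = {'a': 6, 'b': 135, 'c': 3}

{'a': 6, 'b': 135, 'c': 3}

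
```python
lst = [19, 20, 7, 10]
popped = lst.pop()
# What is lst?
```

[19, 20, 7]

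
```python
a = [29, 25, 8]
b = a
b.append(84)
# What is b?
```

After line 1: a = [29, 25, 8]
After line 2 (b = a is an alias, same object): a = [29, 25, 8], b = [29, 25, 8]
After line 3 (b.append mutates the shared list): a = [29, 25, 8, 84], b = [29, 25, 8, 84]

[29, 25, 8, 84]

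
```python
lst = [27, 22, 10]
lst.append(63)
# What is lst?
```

[27, 22, 10, 63]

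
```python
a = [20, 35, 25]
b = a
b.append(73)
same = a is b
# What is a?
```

After line 1: a = [20, 35, 25]
After line 2 (b = a is an alias, same object): a = [20, 35, 25], b = [20, 35, 25]
After line 3 (b.append mutates the shared list): a = [20, 35, 25, 73], b = [20, 35, 25, 73]
After line 4 (same = a is b; same object -> True): same = True

[20, 35, 25, 73]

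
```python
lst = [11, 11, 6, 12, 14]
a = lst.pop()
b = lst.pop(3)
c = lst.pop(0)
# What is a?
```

After line 1: lst = [11, 11, 6, 12, 14]
After line 2 (pop() -> a = 14): lst = [11, 11, 6, 12]
After line 3 (pop(3) -> b = 12): lst = [11, 11, 6]
After line 4 (pop(0) -> c = 11): lst = [11, 6]

14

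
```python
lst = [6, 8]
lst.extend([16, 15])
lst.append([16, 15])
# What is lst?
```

After line 1: lst = [6, 8]
After line 2 (extend unpacks [16, 15]): lst = [6, 8, 16, 15]
After line 3 (append adds [16, 15] as single element): lst = [6, 8, 16, 15, [16, 15]]

[6, 8, 16, 15, [16, 15]]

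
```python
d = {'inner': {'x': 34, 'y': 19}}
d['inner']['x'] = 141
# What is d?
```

After line 1: d = {'inner': {'x': 34, 'y': 19}}
After line 2 (inner x overwritten): d = {'inner': {'x': 141, 'y': 19}}

{'inner': {'x': 141, 'y': 19}}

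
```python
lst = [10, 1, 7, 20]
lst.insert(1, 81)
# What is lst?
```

[10, 81, 1, 7, 20]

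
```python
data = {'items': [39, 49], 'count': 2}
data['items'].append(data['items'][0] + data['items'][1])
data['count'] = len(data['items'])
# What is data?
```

After line 1: data = {'items': [39, 49], 'count': 2}
After line 2 (append 39 + 49 = 88): data = {'items': [39, 49, 88], 'count': 2}
After line 3 (count = len(items) = 3): data = {'items': [39, 49, 88], 'count': 3}

{'items': [39, 49, 88], 'count': 3}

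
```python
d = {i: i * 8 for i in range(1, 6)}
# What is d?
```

{1: 8, 2: 16, 3: 24, 4: 32, 5: 40}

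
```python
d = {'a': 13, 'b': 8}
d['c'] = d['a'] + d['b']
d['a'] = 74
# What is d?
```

After line 1: d = {'a': 13, 'b': 8}
After line 2 (d['c'] = 13 + 8): d = {'a': 13, 'b': 8, 'c': 21}
After line 3: d = {'a': 74, 'b': 8, 'c': 21}

{'a': 74, 'b': 8, 'c': 21}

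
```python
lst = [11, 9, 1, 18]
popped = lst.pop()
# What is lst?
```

[11, 9, 1]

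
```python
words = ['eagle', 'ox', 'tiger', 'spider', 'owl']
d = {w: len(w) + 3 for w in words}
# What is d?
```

{'eagle': 8, 'ox': 5, 'tiger': 8, 'spider': 9, 'owl': 6}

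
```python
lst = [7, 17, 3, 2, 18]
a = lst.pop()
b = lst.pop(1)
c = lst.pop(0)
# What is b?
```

After line 1: lst = [7, 17, 3, 2, 18]
After line 2 (pop() -> a = 18): lst = [7, 17, 3, 2]
After line 3 (pop(1) -> b = 17): lst = [7, 3, 2]
After line 4 (pop(0) -> c = 7): lst = [3, 2]

17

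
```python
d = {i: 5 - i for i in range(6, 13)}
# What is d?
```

{6: -1, 7: -2, 8: -3, 9: -4, 10: -5, 11: -6, 12: -7}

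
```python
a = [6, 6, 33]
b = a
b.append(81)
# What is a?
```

After line 1: a = [6, 6, 33]
After line 2 (b = a is an alias, same object): a = [6, 6, 33], b = [6, 6, 33]
After line 3 (b.append mutates the shared list): a = [6, 6, 33, 81], b = [6, 6, 33, 81]

[6, 6, 33, 81]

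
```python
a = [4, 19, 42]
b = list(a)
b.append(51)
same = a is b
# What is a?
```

After line 1: a = [4, 19, 42]
After line 2 (b = list(a) is a shallow copy, new object): a = [4, 19, 42], b = [4, 19, 42]
After line 3 (append only mutates b): a = [4, 19, 42], b = [4, 19, 42, 51]
After line 4 (same = a is b; different objects -> False): same = False

[4, 19, 42]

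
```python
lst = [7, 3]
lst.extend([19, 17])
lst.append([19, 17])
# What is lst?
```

After line 1: lst = [7, 3]
After line 2 (extend unpacks [19, 17]): lst = [7, 3, 19, 17]
After line 3 (append adds [19, 17] as single element): lst = [7, 3, 19, 17, [19, 17]]

[7, 3, 19, 17, [19, 17]]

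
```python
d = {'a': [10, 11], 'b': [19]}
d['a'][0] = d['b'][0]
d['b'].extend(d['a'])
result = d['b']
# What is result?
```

After line 1: d = {'a': [10, 11], 'b': [19]}
After line 2 (a[0] = b[0] = 19): d = {'a': [19, 11], 'b': [19]}
After line 3 (b.extend(a) appends [19, 11]): d = {'a': [19, 11], 'b': [19, 19, 11]}
After line 4: result = d['b'] = [19, 19, 11]

[19, 19, 11]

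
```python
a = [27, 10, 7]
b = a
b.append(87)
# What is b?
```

After line 1: a = [27, 10, 7]
After line 2 (b = a is an alias, same object): a = [27, 10, 7], b = [27, 10, 7]
After line 3 (b.append mutates the shared list): a = [27, 10, 7, 87], b = [27, 10, 7, 87]

[27, 10, 7, 87]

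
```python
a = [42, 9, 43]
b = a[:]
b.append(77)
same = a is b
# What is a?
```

After line 1: a = [42, 9, 43]
After line 2 (b = a[:] is a shallow copy, new object): a = [42, 9, 43], b = [42, 9, 43]
After line 3 (append only mutates b): a = [42, 9, 43], b = [42, 9, 43, 77]
After line 4 (same = a is b; different objects -> False): same = False

[42, 9, 43]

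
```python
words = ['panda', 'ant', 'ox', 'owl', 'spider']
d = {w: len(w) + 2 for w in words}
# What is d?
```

{'panda': 7, 'ant': 5, 'ox': 4, 'owl': 5, 'spider': 8}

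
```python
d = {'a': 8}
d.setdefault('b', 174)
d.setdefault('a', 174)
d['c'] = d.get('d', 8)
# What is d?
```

After line 1: d = {'a': 8}
After line 2 (setdefault adds 'b'=174): d = {'a': 8, 'b': 174}
After line 3 (setdefault 'a' no-op, already exists): d = {'a': 8, 'b': 174}
After line 4 (get('d', 8) returns default since 'd' not in d): d = {'a': 8, 'b': 174, 'c': 8}

{'a': 8, 'b': 174, 'c': 8}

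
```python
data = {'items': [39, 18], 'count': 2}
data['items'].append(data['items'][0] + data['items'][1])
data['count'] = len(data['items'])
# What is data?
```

After line 1: data = {'items': [39, 18], 'count': 2}
After line 2 (append 39 + 18 = 57): data = {'items': [39, 18, 57], 'count': 2}
After line 3 (count = len(items) = 3): data = {'items': [39, 18, 57], 'count': 3}

{'items': [39, 18, 57], 'count': 3}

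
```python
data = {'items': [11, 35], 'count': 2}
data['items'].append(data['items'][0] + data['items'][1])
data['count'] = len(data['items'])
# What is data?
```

After line 1: data = {'items': [11, 35], 'count': 2}
After line 2 (append 11 + 35 = 46): data = {'items': [11, 35, 46], 'count': 2}
After line 3 (count = len(items) = 3): data = {'items': [11, 35, 46], 'count': 3}

{'items': [11, 35, 46], 'count': 3}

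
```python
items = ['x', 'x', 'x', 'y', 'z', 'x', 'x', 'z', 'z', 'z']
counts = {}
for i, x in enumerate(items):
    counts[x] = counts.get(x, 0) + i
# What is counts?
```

Initial: counts = {}, items = ['x', 'x', 'x', 'y', 'z', 'x', 'x', 'z', 'z', 'z']
i=0, x='x': counts = {'x': 0}
i=1, x='x': counts = {'x': 1}
i=2, x='x': counts = {'x': 3}
i=3, x='y': counts = {'x': 3, 'y': 3}
i=4, x='z': counts = {'x': 3, 'y': 3, 'z': 4}
i=5, x='x': counts = {'x': 8, 'y': 3, 'z': 4}
i=6, x='x': counts = {'x': 14, 'y': 3, 'z': 4}
i=7, x='z': counts = {'x': 14, 'y': 3, 'z': 11}
i=8, x='z': counts = {'x': 14, 'y': 3, 'z': 19}
i=9, x='z': counts = {'x': 14, 'y': 3, 'z': 28}

{'x': 14, 'y': 3, 'z': 28}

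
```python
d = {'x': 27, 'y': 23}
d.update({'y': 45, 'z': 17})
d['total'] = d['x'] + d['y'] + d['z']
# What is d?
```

After line 1: d = {'x': 27, 'y': 23}
After line 2 (y overwritten, z added): d = {'x': 27, 'y': 45, 'z': 17}
After line 3 (total = 27 + 45 + 17 = 89): d = {'x': 27, 'y': 45, 'z': 17, 'total': 89}

{'x': 27, 'y': 45, 'z': 17, 'total': 89}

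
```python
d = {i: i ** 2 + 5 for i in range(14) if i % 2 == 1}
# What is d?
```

{1: 6, 3: 14, 5: 30, 7: 54, 9: 86, 11: 126, 13: 174}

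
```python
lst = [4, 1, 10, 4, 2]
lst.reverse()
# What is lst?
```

[2, 4, 10, 1, 4]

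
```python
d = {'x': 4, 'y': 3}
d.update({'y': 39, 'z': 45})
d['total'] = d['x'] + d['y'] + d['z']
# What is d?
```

After line 1: d = {'x': 4, 'y': 3}
After line 2 (y overwritten, z added): d = {'x': 4, 'y': 39, 'z': 45}
After line 3 (total = 4 + 39 + 45 = 88): d = {'x': 4, 'y': 39, 'z': 45, 'total': 88}

{'x': 4, 'y': 39, 'z': 45, 'total': 88}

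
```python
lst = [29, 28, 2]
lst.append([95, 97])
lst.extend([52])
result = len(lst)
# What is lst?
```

After line 1: lst = [29, 28, 2]
After line 2 (append adds [95, 97] as single element): lst = [29, 28, 2, [95, 97]]
After line 3 (extend unpacks [52], adds 52): lst = [29, 28, 2, [95, 97], 52]
After line 4: result = len(lst) = 5

[29, 28, 2, [95, 97], 52]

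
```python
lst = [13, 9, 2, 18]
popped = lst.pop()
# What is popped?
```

18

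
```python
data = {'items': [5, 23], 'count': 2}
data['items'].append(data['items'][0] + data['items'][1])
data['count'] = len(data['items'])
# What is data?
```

After line 1: data = {'items': [5, 23], 'count': 2}
After line 2 (append 5 + 23 = 28): data = {'items': [5, 23, 28], 'count': 2}
After line 3 (count = len(items) = 3): data = {'items': [5, 23, 28], 'count': 3}

{'items': [5, 23, 28], 'count': 3}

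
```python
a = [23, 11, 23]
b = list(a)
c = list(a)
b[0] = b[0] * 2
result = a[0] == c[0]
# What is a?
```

After line 1: a = [23, 11, 23]
After line 2 (b = list(a), copy): a = [23, 11, 23], b = [23, 11, 23]
After line 3 (c = list(a) is a copy, new object): c = [23, 11, 23]
After line 4 (b[0] = 23 * 2 = 46; only b mutates (copy)): a = [23, 11, 23], b = [46, 11, 23], c = [23, 11, 23]
After line 5 (a[0] = 23, c[0] = 23; result = True)

[23, 11, 23]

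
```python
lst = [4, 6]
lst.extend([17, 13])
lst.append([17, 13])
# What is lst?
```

After line 1: lst = [4, 6]
After line 2 (extend unpacks [17, 13]): lst = [4, 6, 17, 13]
After line 3 (append adds [17, 13] as single element): lst = [4, 6, 17, 13, [17, 13]]

[4, 6, 17, 13, [17, 13]]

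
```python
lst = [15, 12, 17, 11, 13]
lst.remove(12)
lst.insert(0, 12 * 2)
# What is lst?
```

After line 1: lst = [15, 12, 17, 11, 13]
After line 2 (remove first 12): lst = [15, 17, 11, 13]
After line 3 (insert 24 at index 0): lst = [24, 15, 17, 11, 13]

[24, 15, 17, 11, 13]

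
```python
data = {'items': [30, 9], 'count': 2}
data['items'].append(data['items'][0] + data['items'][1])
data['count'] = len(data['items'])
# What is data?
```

After line 1: data = {'items': [30, 9], 'count': 2}
After line 2 (append 30 + 9 = 39): data = {'items': [30, 9, 39], 'count': 2}
After line 3 (count = len(items) = 3): data = {'items': [30, 9, 39], 'count': 3}

{'items': [30, 9, 39], 'count': 3}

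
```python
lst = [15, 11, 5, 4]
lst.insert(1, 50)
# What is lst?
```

[15, 50, 11, 5, 4]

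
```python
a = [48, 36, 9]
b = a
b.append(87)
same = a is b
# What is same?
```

After line 1: a = [48, 36, 9]
After line 2 (b = a is an alias, same object): a = [48, 36, 9], b = [48, 36, 9]
After line 3 (b.append mutates the shared list): a = [48, 36, 9, 87], b = [48, 36, 9, 87]
After line 4 (same = a is b; same object -> True): same = True

True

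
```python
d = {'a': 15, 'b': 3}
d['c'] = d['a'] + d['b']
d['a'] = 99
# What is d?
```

After line 1: d = {'a': 15, 'b': 3}
After line 2 (d['c'] = 15 + 3): d = {'a': 15, 'b': 3, 'c': 18}
After line 3: d = {'a': 99, 'b': 3, 'c': 18}

{'a': 99, 'b': 3, 'c': 18}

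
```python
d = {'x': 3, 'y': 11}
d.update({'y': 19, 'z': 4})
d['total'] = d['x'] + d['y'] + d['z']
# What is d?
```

After line 1: d = {'x': 3, 'y': 11}
After line 2 (y overwritten, z added): d = {'x': 3, 'y': 19, 'z': 4}
After line 3 (total = 3 + 19 + 4 = 26): d = {'x': 3, 'y': 19, 'z': 4, 'total': 26}

{'x': 3, 'y': 19, 'z': 4, 'total': 26}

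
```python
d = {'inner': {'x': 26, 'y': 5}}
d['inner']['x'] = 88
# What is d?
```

After line 1: d = {'inner': {'x': 26, 'y': 5}}
After line 2 (inner x overwritten): d = {'inner': {'x': 88, 'y': 5}}

{'inner': {'x': 88, 'y': 5}}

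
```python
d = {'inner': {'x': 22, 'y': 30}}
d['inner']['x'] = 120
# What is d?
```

After line 1: d = {'inner': {'x': 22, 'y': 30}}
After line 2 (inner x overwritten): d = {'inner': {'x': 120, 'y': 30}}

{'inner': {'x': 120, 'y': 30}}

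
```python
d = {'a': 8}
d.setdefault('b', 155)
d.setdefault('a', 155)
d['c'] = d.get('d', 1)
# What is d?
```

After line 1: d = {'a': 8}
After line 2 (setdefault adds 'b'=155): d = {'a': 8, 'b': 155}
After line 3 (setdefault 'a' no-op, already exists): d = {'a': 8, 'b': 155}
After line 4 (get('d', 1) returns default since 'd' not in d): d = {'a': 8, 'b': 155, 'c': 1}

{'a': 8, 'b': 155, 'c': 1}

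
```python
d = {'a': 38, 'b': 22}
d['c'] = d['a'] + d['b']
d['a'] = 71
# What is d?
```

After line 1: d = {'a': 38, 'b': 22}
After line 2 (d['c'] = 38 + 22): d = {'a': 38, 'b': 22, 'c': 60}
After line 3: d = {'a': 71, 'b': 22, 'c': 60}

{'a': 71, 'b': 22, 'c': 60}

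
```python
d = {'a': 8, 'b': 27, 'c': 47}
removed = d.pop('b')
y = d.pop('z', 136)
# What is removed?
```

After line 1: d = {'a': 8, 'b': 27, 'c': 47}
After line 2 (pop 'b' returns 27): d = {'a': 8, 'c': 47}, removed = 27
After line 3 (pop 'z' missing, returns default 136): d = {'a': 8, 'c': 47}, y = 136

27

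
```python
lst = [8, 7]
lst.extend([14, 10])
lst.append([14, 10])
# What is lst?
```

After line 1: lst = [8, 7]
After line 2 (extend unpacks [14, 10]): lst = [8, 7, 14, 10]
After line 3 (append adds [14, 10] as single element): lst = [8, 7, 14, 10, [14, 10]]

[8, 7, 14, 10, [14, 10]]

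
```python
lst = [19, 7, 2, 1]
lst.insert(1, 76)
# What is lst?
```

[19, 76, 7, 2, 1]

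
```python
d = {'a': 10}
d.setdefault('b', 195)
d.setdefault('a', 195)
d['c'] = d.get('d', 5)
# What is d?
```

After line 1: d = {'a': 10}
After line 2 (setdefault adds 'b'=195): d = {'a': 10, 'b': 195}
After line 3 (setdefault 'a' no-op, already exists): d = {'a': 10, 'b': 195}
After line 4 (get('d', 5) returns default since 'd' not in d): d = {'a': 10, 'b': 195, 'c': 5}

{'a': 10, 'b': 195, 'c': 5}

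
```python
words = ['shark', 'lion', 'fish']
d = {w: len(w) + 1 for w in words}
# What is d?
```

{'shark': 6, 'lion': 5, 'fish': 5}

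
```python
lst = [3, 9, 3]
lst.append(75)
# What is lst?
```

[3, 9, 3, 75]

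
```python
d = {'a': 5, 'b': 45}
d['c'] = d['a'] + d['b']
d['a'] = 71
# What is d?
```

After line 1: d = {'a': 5, 'b': 45}
After line 2 (d['c'] = 5 + 45): d = {'a': 5, 'b': 45, 'c': 50}
After line 3: d = {'a': 71, 'b': 45, 'c': 50}

{'a': 71, 'b': 45, 'c': 50}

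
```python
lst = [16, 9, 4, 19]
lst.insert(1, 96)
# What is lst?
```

[16, 96, 9, 4, 19]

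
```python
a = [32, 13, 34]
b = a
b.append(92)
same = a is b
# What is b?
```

After line 1: a = [32, 13, 34]
After line 2 (b = a is an alias, same object): a = [32, 13, 34], b = [32, 13, 34]
After line 3 (b.append mutates the shared list): a = [32, 13, 34, 92], b = [32, 13, 34, 92]
After line 4 (same = a is b; same object -> True): same = True

[32, 13, 34, 92]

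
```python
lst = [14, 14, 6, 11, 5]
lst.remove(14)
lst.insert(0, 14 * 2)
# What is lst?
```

After line 1: lst = [14, 14, 6, 11, 5]
After line 2 (remove first 14): lst = [14, 6, 11, 5]
After line 3 (insert 28 at index 0): lst = [28, 14, 6, 11, 5]

[28, 14, 6, 11, 5]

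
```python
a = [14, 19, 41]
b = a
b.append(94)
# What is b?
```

After line 1: a = [14, 19, 41]
After line 2 (b = a is an alias, same object): a = [14, 19, 41], b = [14, 19, 41]
After line 3 (b.append mutates the shared list): a = [14, 19, 41, 94], b = [14, 19, 41, 94]

[14, 19, 41, 94]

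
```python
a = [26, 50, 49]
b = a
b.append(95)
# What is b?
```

After line 1: a = [26, 50, 49]
After line 2 (b = a is an alias, same object): a = [26, 50, 49], b = [26, 50, 49]
After line 3 (b.append mutates the shared list): a = [26, 50, 49, 95], b = [26, 50, 49, 95]

[26, 50, 49, 95]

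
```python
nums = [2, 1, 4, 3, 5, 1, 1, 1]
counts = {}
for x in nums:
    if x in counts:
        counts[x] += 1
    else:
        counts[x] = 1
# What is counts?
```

Initial: counts = {}, nums = [2, 1, 4, 3, 5, 1, 1, 1]
See 2: counts = {2: 1}
See 1: counts = {2: 1, 1: 1}
See 4: counts = {2: 1, 1: 1, 4: 1}
See 3: counts = {2: 1, 1: 1, 4: 1, 3: 1}
See 5: counts = {2: 1, 1: 1, 4: 1, 3: 1, 5: 1}
See 1: counts = {2: 1, 1: 2, 4: 1, 3: 1, 5: 1}
See 1: counts = {2: 1, 1: 3, 4: 1, 3: 1, 5: 1}
See 1: counts = {2: 1, 1: 4, 4: 1, 3: 1, 5: 1}

{2: 1, 1: 4, 4: 1, 3: 1, 5: 1}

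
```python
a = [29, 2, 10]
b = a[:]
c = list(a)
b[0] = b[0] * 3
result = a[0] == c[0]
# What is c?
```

After line 1: a = [29, 2, 10]
After line 2 (b = a[:], copy): a = [29, 2, 10], b = [29, 2, 10]
After line 3 (c = list(a) is a copy, new object): c = [29, 2, 10]
After line 4 (b[0] = 29 * 3 = 87; only b mutates (copy)): a = [29, 2, 10], b = [87, 2, 10], c = [29, 2, 10]
After line 5 (a[0] = 29, c[0] = 29; result = True)

[29, 2, 10]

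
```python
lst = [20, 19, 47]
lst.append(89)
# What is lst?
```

[20, 19, 47, 89]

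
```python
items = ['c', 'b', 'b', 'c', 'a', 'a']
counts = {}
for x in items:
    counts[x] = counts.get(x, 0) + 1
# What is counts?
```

Initial: counts = {}, items = ['c', 'b', 'b', 'c', 'a', 'a']
See 'c': counts = {'c': 1}
See 'b': counts = {'c': 1, 'b': 1}
See 'b': counts = {'c': 1, 'b': 2}
See 'c': counts = {'c': 2, 'b': 2}
See 'a': counts = {'c': 2, 'b': 2, 'a': 1}
See 'a': counts = {'c': 2, 'b': 2, 'a': 2}

{'c': 2, 'b': 2, 'a': 2}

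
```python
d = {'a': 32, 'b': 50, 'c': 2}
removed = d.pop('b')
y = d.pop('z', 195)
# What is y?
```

After line 1: d = {'a': 32, 'b': 50, 'c': 2}
After line 2 (pop 'b' returns 50): d = {'a': 32, 'c': 2}, removed = 50
After line 3 (pop 'z' missing, returns default 195): d = {'a': 32, 'c': 2}, y = 195

195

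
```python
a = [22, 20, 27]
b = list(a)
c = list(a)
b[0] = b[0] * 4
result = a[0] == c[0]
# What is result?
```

After line 1: a = [22, 20, 27]
After line 2 (b = list(a), copy): a = [22, 20, 27], b = [22, 20, 27]
After line 3 (c = list(a) is a copy, new object): c = [22, 20, 27]
After line 4 (b[0] = 22 * 4 = 88; only b mutates (copy)): a = [22, 20, 27], b = [88, 20, 27], c = [22, 20, 27]
After line 5 (a[0] = 22, c[0] = 22; result = True)

True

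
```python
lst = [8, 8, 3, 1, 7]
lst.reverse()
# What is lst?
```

[7, 1, 3, 8, 8]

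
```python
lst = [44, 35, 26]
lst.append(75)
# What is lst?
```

[44, 35, 26, 75]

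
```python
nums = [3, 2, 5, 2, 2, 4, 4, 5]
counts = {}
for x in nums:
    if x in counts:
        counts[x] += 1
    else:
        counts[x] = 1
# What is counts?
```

Initial: counts = {}, nums = [3, 2, 5, 2, 2, 4, 4, 5]
See 3: counts = {3: 1}
See 2: counts = {3: 1, 2: 1}
See 5: counts = {3: 1, 2: 1, 5: 1}
See 2: counts = {3: 1, 2: 2, 5: 1}
See 2: counts = {3: 1, 2: 3, 5: 1}
See 4: counts = {3: 1, 2: 3, 5: 1, 4: 1}
See 4: counts = {3: 1, 2: 3, 5: 1, 4: 2}
See 5: counts = {3: 1, 2: 3, 5: 2, 4: 2}

{3: 1, 2: 3, 5: 2, 4: 2}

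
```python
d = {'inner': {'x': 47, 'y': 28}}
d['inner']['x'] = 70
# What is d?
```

After line 1: d = {'inner': {'x': 47, 'y': 28}}
After line 2 (inner x overwritten): d = {'inner': {'x': 70, 'y': 28}}

{'inner': {'x': 70, 'y': 28}}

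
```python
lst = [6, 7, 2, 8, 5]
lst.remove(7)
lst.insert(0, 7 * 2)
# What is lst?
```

After line 1: lst = [6, 7, 2, 8, 5]
After line 2 (remove first 7): lst = [6, 2, 8, 5]
After line 3 (insert 14 at index 0): lst = [14, 6, 2, 8, 5]

[14, 6, 2, 8, 5]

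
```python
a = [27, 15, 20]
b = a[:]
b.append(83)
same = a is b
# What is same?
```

After line 1: a = [27, 15, 20]
After line 2 (b = a[:] is a shallow copy, new object): a = [27, 15, 20], b = [27, 15, 20]
After line 3 (append only mutates b): a = [27, 15, 20], b = [27, 15, 20, 83]
After line 4 (same = a is b; different objects -> False): same = False

False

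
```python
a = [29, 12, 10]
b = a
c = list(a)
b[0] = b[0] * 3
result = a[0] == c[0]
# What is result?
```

After line 1: a = [29, 12, 10]
After line 2 (b = a, alias): a = [29, 12, 10], b = [29, 12, 10]
After line 3 (c = list(a) is a copy, new object): c = [29, 12, 10]
After line 4 (b[0] = 29 * 3 = 87; mutates shared a/b): a = b = [87, 12, 10], c = [29, 12, 10]
After line 5 (a[0] = 87, c[0] = 29; result = False)

False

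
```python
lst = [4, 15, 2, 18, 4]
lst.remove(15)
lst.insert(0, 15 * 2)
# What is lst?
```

After line 1: lst = [4, 15, 2, 18, 4]
After line 2 (remove first 15): lst = [4, 2, 18, 4]
After line 3 (insert 30 at index 0): lst = [30, 4, 2, 18, 4]

[30, 4, 2, 18, 4]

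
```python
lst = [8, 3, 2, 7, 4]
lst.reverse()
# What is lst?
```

[4, 7, 2, 3, 8]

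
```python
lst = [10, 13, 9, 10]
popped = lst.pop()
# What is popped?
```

10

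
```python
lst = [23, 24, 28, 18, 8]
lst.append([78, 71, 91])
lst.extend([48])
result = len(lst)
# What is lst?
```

After line 1: lst = [23, 24, 28, 18, 8]
After line 2 (append adds [78, 71, 91] as single element): lst = [23, 24, 28, 18, 8, [78, 71, 91]]
After line 3 (extend unpacks [48], adds 48): lst = [23, 24, 28, 18, 8, [78, 71, 91], 48]
After line 4: result = len(lst) = 7

[23, 24, 28, 18, 8, [78, 71, 91], 48]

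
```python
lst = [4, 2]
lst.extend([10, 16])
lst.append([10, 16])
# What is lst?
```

After line 1: lst = [4, 2]
After line 2 (extend unpacks [10, 16]): lst = [4, 2, 10, 16]
After line 3 (append adds [10, 16] as single element): lst = [4, 2, 10, 16, [10, 16]]

[4, 2, 10, 16, [10, 16]]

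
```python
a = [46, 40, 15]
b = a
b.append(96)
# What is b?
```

After line 1: a = [46, 40, 15]
After line 2 (b = a is an alias, same object): a = [46, 40, 15], b = [46, 40, 15]
After line 3 (b.append mutates the shared list): a = [46, 40, 15, 96], b = [46, 40, 15, 96]

[46, 40, 15, 96]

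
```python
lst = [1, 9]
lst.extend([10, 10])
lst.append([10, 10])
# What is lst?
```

After line 1: lst = [1, 9]
After line 2 (extend unpacks [10, 10]): lst = [1, 9, 10, 10]
After line 3 (append adds [10, 10] as single element): lst = [1, 9, 10, 10, [10, 10]]

[1, 9, 10, 10, [10, 10]]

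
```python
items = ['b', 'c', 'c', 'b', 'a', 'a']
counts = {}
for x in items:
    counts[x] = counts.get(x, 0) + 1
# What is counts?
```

Initial: counts = {}, items = ['b', 'c', 'c', 'b', 'a', 'a']
See 'b': counts = {'b': 1}
See 'c': counts = {'b': 1, 'c': 1}
See 'c': counts = {'b': 1, 'c': 2}
See 'b': counts = {'b': 2, 'c': 2}
See 'a': counts = {'b': 2, 'c': 2, 'a': 1}
See 'a': counts = {'b': 2, 'c': 2, 'a': 2}

{'b': 2, 'c': 2, 'a': 2}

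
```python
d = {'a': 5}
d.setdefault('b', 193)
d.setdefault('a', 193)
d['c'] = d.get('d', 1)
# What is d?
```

After line 1: d = {'a': 5}
After line 2 (setdefault adds 'b'=193): d = {'a': 5, 'b': 193}
After line 3 (setdefault 'a' no-op, already exists): d = {'a': 5, 'b': 193}
After line 4 (get('d', 1) returns default since 'd' not in d): d = {'a': 5, 'b': 193, 'c': 1}

{'a': 5, 'b': 193, 'c': 1}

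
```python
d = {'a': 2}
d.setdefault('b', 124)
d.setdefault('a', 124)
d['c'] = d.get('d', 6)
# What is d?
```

After line 1: d = {'a': 2}
After line 2 (setdefault adds 'b'=124): d = {'a': 2, 'b': 124}
After line 3 (setdefault 'a' no-op, already exists): d = {'a': 2, 'b': 124}
After line 4 (get('d', 6) returns default since 'd' not in d): d = {'a': 2, 'b': 124, 'c': 6}

{'a': 2, 'b': 124, 'c': 6}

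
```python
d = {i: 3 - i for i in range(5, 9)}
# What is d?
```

{5: -2, 6: -3, 7: -4, 8: -5}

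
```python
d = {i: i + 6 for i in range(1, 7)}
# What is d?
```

{1: 7, 2: 8, 3: 9, 4: 10, 5: 11, 6: 12}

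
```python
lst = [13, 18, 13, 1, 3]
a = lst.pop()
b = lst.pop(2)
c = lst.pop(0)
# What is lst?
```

After line 1: lst = [13, 18, 13, 1, 3]
After line 2 (pop() -> a = 3): lst = [13, 18, 13, 1]
After line 3 (pop(2) -> b = 13): lst = [13, 18, 1]
After line 4 (pop(0) -> c = 13): lst = [18, 1]

[18, 1]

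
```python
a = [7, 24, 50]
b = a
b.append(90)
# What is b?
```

After line 1: a = [7, 24, 50]
After line 2 (b = a is an alias, same object): a = [7, 24, 50], b = [7, 24, 50]
After line 3 (b.append mutates the shared list): a = [7, 24, 50, 90], b = [7, 24, 50, 90]

[7, 24, 50, 90]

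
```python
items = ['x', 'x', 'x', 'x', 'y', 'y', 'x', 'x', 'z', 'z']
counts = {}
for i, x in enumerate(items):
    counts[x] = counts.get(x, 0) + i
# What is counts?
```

Initial: counts = {}, items = ['x', 'x', 'x', 'x', 'y', 'y', 'x', 'x', 'z', 'z']
i=0, x='x': counts = {'x': 0}
i=1, x='x': counts = {'x': 1}
i=2, x='x': counts = {'x': 3}
i=3, x='x': counts = {'x': 6}
i=4, x='y': counts = {'x': 6, 'y': 4}
i=5, x='y': counts = {'x': 6, 'y': 9}
i=6, x='x': counts = {'x': 12, 'y': 9}
i=7, x='x': counts = {'x': 19, 'y': 9}
i=8, x='z': counts = {'x': 19, 'y': 9, 'z': 8}
i=9, x='z': counts = {'x': 19, 'y': 9, 'z': 17}

{'x': 19, 'y': 9, 'z': 17}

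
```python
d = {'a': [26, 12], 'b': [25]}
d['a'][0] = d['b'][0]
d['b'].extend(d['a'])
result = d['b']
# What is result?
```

After line 1: d = {'a': [26, 12], 'b': [25]}
After line 2 (a[0] = b[0] = 25): d = {'a': [25, 12], 'b': [25]}
After line 3 (b.extend(a) appends [25, 12]): d = {'a': [25, 12], 'b': [25, 25, 12]}
After line 4: result = d['b'] = [25, 25, 12]

[25, 25, 12]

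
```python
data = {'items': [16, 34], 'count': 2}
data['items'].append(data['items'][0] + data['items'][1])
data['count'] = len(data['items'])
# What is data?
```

After line 1: data = {'items': [16, 34], 'count': 2}
After line 2 (append 16 + 34 = 50): data = {'items': [16, 34, 50], 'count': 2}
After line 3 (count = len(items) = 3): data = {'items': [16, 34, 50], 'count': 3}

{'items': [16, 34, 50], 'count': 3}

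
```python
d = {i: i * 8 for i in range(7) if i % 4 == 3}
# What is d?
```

{3: 24}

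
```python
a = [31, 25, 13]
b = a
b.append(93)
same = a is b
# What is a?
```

After line 1: a = [31, 25, 13]
After line 2 (b = a is an alias, same object): a = [31, 25, 13], b = [31, 25, 13]
After line 3 (b.append mutates the shared list): a = [31, 25, 13, 93], b = [31, 25, 13, 93]
After line 4 (same = a is b; same object -> True): same = True

[31, 25, 13, 93]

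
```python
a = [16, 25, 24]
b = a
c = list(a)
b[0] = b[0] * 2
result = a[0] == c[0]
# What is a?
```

After line 1: a = [16, 25, 24]
After line 2 (b = a, alias): a = [16, 25, 24], b = [16, 25, 24]
After line 3 (c = list(a) is a copy, new object): c = [16, 25, 24]
After line 4 (b[0] = 16 * 2 = 32; mutates shared a/b): a = b = [32, 25, 24], c = [16, 25, 24]
After line 5 (a[0] = 32, c[0] = 16; result = False)

[32, 25, 24]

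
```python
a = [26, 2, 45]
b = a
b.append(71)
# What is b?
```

After line 1: a = [26, 2, 45]
After line 2 (b = a is an alias, same object): a = [26, 2, 45], b = [26, 2, 45]
After line 3 (b.append mutates the shared list): a = [26, 2, 45, 71], b = [26, 2, 45, 71]

[26, 2, 45, 71]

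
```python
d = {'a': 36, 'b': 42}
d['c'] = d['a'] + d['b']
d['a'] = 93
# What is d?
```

After line 1: d = {'a': 36, 'b': 42}
After line 2 (d['c'] = 36 + 42): d = {'a': 36, 'b': 42, 'c': 78}
After line 3: d = {'a': 93, 'b': 42, 'c': 78}

{'a': 93, 'b': 42, 'c': 78}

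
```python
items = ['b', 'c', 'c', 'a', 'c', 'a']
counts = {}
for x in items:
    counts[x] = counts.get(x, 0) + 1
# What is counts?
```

Initial: counts = {}, items = ['b', 'c', 'c', 'a', 'c', 'a']
See 'b': counts = {'b': 1}
See 'c': counts = {'b': 1, 'c': 1}
See 'c': counts = {'b': 1, 'c': 2}
See 'a': counts = {'b': 1, 'c': 2, 'a': 1}
See 'c': counts = {'b': 1, 'c': 3, 'a': 1}
See 'a': counts = {'b': 1, 'c': 3, 'a': 2}

{'b': 1, 'c': 3, 'a': 2}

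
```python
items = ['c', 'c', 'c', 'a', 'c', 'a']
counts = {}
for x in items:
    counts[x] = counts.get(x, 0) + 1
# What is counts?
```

Initial: counts = {}, items = ['c', 'c', 'c', 'a', 'c', 'a']
See 'c': counts = {'c': 1}
See 'c': counts = {'c': 2}
See 'c': counts = {'c': 3}
See 'a': counts = {'c': 3, 'a': 1}
See 'c': counts = {'c': 4, 'a': 1}
See 'a': counts = {'c': 4, 'a': 2}

{'c': 4, 'a': 2}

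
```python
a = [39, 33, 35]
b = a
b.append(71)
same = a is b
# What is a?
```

After line 1: a = [39, 33, 35]
After line 2 (b = a is an alias, same object): a = [39, 33, 35], b = [39, 33, 35]
After line 3 (b.append mutates the shared list): a = [39, 33, 35, 71], b = [39, 33, 35, 71]
After line 4 (same = a is b; same object -> True): same = True

[39, 33, 35, 71]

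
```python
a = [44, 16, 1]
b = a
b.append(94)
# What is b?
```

After line 1: a = [44, 16, 1]
After line 2 (b = a is an alias, same object): a = [44, 16, 1], b = [44, 16, 1]
After line 3 (b.append mutates the shared list): a = [44, 16, 1, 94], b = [44, 16, 1, 94]

[44, 16, 1, 94]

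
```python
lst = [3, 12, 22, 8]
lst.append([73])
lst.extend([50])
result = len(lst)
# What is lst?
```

After line 1: lst = [3, 12, 22, 8]
After line 2 (append adds [73] as single element): lst = [3, 12, 22, 8, [73]]
After line 3 (extend unpacks [50], adds 50): lst = [3, 12, 22, 8, [73], 50]
After line 4: result = len(lst) = 6

[3, 12, 22, 8, [73], 50]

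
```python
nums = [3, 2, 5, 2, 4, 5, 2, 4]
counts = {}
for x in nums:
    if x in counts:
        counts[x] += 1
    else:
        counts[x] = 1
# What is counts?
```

Initial: counts = {}, nums = [3, 2, 5, 2, 4, 5, 2, 4]
See 3: counts = {3: 1}
See 2: counts = {3: 1, 2: 1}
See 5: counts = {3: 1, 2: 1, 5: 1}
See 2: counts = {3: 1, 2: 2, 5: 1}
See 4: counts = {3: 1, 2: 2, 5: 1, 4: 1}
See 5: counts = {3: 1, 2: 2, 5: 2, 4: 1}
See 2: counts = {3: 1, 2: 3, 5: 2, 4: 1}
See 4: counts = {3: 1, 2: 3, 5: 2, 4: 2}

{3: 1, 2: 3, 5: 2, 4: 2}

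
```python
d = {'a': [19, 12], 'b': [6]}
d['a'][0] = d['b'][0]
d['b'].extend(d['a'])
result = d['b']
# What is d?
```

After line 1: d = {'a': [19, 12], 'b': [6]}
After line 2 (a[0] = b[0] = 6): d = {'a': [6, 12], 'b': [6]}
After line 3 (b.extend(a) appends [6, 12]): d = {'a': [6, 12], 'b': [6, 6, 12]}
After line 4: result = d['b'] = [6, 6, 12]

{'a': [6, 12], 'b': [6, 6, 12]}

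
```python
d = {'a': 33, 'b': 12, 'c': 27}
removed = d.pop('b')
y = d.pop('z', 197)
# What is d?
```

After line 1: d = {'a': 33, 'b': 12, 'c': 27}
After line 2 (pop 'b' returns 12): d = {'a': 33, 'c': 27}, removed = 12
After line 3 (pop 'z' missing, returns default 197): d = {'a': 33, 'c': 27}, y = 197

{'a': 33, 'c': 27}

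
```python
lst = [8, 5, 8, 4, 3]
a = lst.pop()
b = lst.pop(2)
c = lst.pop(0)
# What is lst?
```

After line 1: lst = [8, 5, 8, 4, 3]
After line 2 (pop() -> a = 3): lst = [8, 5, 8, 4]
After line 3 (pop(2) -> b = 8): lst = [8, 5, 4]
After line 4 (pop(0) -> c = 8): lst = [5, 4]

[5, 4]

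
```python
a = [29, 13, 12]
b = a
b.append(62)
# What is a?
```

After line 1: a = [29, 13, 12]
After line 2 (b = a is an alias, same object): a = [29, 13, 12], b = [29, 13, 12]
After line 3 (b.append mutates the shared list): a = [29, 13, 12, 62], b = [29, 13, 12, 62]

[29, 13, 12, 62]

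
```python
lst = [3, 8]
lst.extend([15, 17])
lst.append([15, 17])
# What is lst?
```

After line 1: lst = [3, 8]
After line 2 (extend unpacks [15, 17]): lst = [3, 8, 15, 17]
After line 3 (append adds [15, 17] as single element): lst = [3, 8, 15, 17, [15, 17]]

[3, 8, 15, 17, [15, 17]]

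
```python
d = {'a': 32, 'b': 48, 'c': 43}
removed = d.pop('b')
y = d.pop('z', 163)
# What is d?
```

After line 1: d = {'a': 32, 'b': 48, 'c': 43}
After line 2 (pop 'b' returns 48): d = {'a': 32, 'c': 43}, removed = 48
After line 3 (pop 'z' missing, returns default 163): d = {'a': 32, 'c': 43}, y = 163

{'a': 32, 'c': 43}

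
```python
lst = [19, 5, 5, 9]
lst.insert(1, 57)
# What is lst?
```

[19, 57, 5, 5, 9]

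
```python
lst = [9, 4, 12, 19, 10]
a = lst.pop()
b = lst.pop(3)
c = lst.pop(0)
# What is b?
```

After line 1: lst = [9, 4, 12, 19, 10]
After line 2 (pop() -> a = 10): lst = [9, 4, 12, 19]
After line 3 (pop(3) -> b = 19): lst = [9, 4, 12]
After line 4 (pop(0) -> c = 9): lst = [4, 12]

19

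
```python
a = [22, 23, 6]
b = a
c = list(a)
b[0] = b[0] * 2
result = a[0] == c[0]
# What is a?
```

After line 1: a = [22, 23, 6]
After line 2 (b = a, alias): a = [22, 23, 6], b = [22, 23, 6]
After line 3 (c = list(a) is a copy, new object): c = [22, 23, 6]
After line 4 (b[0] = 22 * 2 = 44; mutates shared a/b): a = b = [44, 23, 6], c = [22, 23, 6]
After line 5 (a[0] = 44, c[0] = 22; result = False)

[44, 23, 6]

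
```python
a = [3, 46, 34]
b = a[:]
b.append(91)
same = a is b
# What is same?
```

After line 1: a = [3, 46, 34]
After line 2 (b = a[:] is a shallow copy, new object): a = [3, 46, 34], b = [3, 46, 34]
After line 3 (append only mutates b): a = [3, 46, 34], b = [3, 46, 34, 91]
After line 4 (same = a is b; different objects -> False): same = False

False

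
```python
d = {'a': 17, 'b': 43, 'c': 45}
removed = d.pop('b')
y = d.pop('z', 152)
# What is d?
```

After line 1: d = {'a': 17, 'b': 43, 'c': 45}
After line 2 (pop 'b' returns 43): d = {'a': 17, 'c': 45}, removed = 43
After line 3 (pop 'z' missing, returns default 152): d = {'a': 17, 'c': 45}, y = 152

{'a': 17, 'c': 45}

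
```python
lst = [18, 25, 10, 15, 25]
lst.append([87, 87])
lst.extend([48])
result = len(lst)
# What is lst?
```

After line 1: lst = [18, 25, 10, 15, 25]
After line 2 (append adds [87, 87] as single element): lst = [18, 25, 10, 15, 25, [87, 87]]
After line 3 (extend unpacks [48], adds 48): lst = [18, 25, 10, 15, 25, [87, 87], 48]
After line 4: result = len(lst) = 7

[18, 25, 10, 15, 25, [87, 87], 48]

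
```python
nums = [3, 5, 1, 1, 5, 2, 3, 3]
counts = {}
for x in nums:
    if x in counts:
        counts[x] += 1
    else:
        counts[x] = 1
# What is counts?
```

Initial: counts = {}, nums = [3, 5, 1, 1, 5, 2, 3, 3]
See 3: counts = {3: 1}
See 5: counts = {3: 1, 5: 1}
See 1: counts = {3: 1, 5: 1, 1: 1}
See 1: counts = {3: 1, 5: 1, 1: 2}
See 5: counts = {3: 1, 5: 2, 1: 2}
See 2: counts = {3: 1, 5: 2, 1: 2, 2: 1}
See 3: counts = {3: 2, 5: 2, 1: 2, 2: 1}
See 3: counts = {3: 3, 5: 2, 1: 2, 2: 1}

{3: 3, 5: 2, 1: 2, 2: 1}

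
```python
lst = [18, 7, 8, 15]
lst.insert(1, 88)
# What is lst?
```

[18, 88, 7, 8, 15]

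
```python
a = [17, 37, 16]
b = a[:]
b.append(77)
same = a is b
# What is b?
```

After line 1: a = [17, 37, 16]
After line 2 (b = a[:] is a shallow copy, new object): a = [17, 37, 16], b = [17, 37, 16]
After line 3 (append only mutates b): a = [17, 37, 16], b = [17, 37, 16, 77]
After line 4 (same = a is b; different objects -> False): same = False

[17, 37, 16, 77]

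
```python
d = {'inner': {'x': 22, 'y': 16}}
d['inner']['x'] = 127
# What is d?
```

After line 1: d = {'inner': {'x': 22, 'y': 16}}
After line 2 (inner x overwritten): d = {'inner': {'x': 127, 'y': 16}}

{'inner': {'x': 127, 'y': 16}}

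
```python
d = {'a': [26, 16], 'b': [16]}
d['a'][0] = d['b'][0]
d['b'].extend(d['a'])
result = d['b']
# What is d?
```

After line 1: d = {'a': [26, 16], 'b': [16]}
After line 2 (a[0] = b[0] = 16): d = {'a': [16, 16], 'b': [16]}
After line 3 (b.extend(a) appends [16, 16]): d = {'a': [16, 16], 'b': [16, 16, 16]}
After line 4: result = d['b'] = [16, 16, 16]

{'a': [16, 16], 'b': [16, 16, 16]}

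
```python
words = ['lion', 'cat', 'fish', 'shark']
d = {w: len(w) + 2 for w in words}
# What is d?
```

{'lion': 6, 'cat': 5, 'fish': 6, 'shark': 7}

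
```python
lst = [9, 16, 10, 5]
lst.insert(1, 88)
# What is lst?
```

[9, 88, 16, 10, 5]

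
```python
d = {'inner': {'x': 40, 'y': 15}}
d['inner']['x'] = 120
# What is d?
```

After line 1: d = {'inner': {'x': 40, 'y': 15}}
After line 2 (inner x overwritten): d = {'inner': {'x': 120, 'y': 15}}

{'inner': {'x': 120, 'y': 15}}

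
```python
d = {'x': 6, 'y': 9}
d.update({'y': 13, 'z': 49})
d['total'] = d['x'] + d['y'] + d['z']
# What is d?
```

After line 1: d = {'x': 6, 'y': 9}
After line 2 (y overwritten, z added): d = {'x': 6, 'y': 13, 'z': 49}
After line 3 (total = 6 + 13 + 49 = 68): d = {'x': 6, 'y': 13, 'z': 49, 'total': 68}

{'x': 6, 'y': 13, 'z': 49, 'total': 68}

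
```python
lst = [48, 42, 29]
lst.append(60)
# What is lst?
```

[48, 42, 29, 60]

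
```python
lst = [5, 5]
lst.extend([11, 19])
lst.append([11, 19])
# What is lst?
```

After line 1: lst = [5, 5]
After line 2 (extend unpacks [11, 19]): lst = [5, 5, 11, 19]
After line 3 (append adds [11, 19] as single element): lst = [5, 5, 11, 19, [11, 19]]

[5, 5, 11, 19, [11, 19]]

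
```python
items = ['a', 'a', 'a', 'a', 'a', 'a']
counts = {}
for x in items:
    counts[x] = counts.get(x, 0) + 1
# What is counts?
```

Initial: counts = {}, items = ['a', 'a', 'a', 'a', 'a', 'a']
See 'a': counts = {'a': 1}
See 'a': counts = {'a': 2}
See 'a': counts = {'a': 3}
See 'a': counts = {'a': 4}
See 'a': counts = {'a': 5}
See 'a': counts = {'a': 6}

{'a': 6}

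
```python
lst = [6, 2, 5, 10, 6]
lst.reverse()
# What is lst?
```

[6, 10, 5, 2, 6]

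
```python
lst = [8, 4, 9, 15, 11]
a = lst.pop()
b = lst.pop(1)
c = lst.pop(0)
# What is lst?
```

After line 1: lst = [8, 4, 9, 15, 11]
After line 2 (pop() -> a = 11): lst = [8, 4, 9, 15]
After line 3 (pop(1) -> b = 4): lst = [8, 9, 15]
After line 4 (pop(0) -> c = 8): lst = [9, 15]

[9, 15]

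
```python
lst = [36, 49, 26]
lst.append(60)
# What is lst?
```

[36, 49, 26, 60]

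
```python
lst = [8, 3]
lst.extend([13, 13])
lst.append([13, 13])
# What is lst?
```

After line 1: lst = [8, 3]
After line 2 (extend unpacks [13, 13]): lst = [8, 3, 13, 13]
After line 3 (append adds [13, 13] as single element): lst = [8, 3, 13, 13, [13, 13]]

[8, 3, 13, 13, [13, 13]]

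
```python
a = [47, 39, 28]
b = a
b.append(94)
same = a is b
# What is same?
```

After line 1: a = [47, 39, 28]
After line 2 (b = a is an alias, same object): a = [47, 39, 28], b = [47, 39, 28]
After line 3 (b.append mutates the shared list): a = [47, 39, 28, 94], b = [47, 39, 28, 94]
After line 4 (same = a is b; same object -> True): same = True

True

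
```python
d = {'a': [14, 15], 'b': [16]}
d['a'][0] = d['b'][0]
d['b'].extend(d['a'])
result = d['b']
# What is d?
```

After line 1: d = {'a': [14, 15], 'b': [16]}
After line 2 (a[0] = b[0] = 16): d = {'a': [16, 15], 'b': [16]}
After line 3 (b.extend(a) appends [16, 15]): d = {'a': [16, 15], 'b': [16, 16, 15]}
After line 4: result = d['b'] = [16, 16, 15]

{'a': [16, 15], 'b': [16, 16, 15]}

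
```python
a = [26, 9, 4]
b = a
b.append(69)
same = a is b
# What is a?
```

After line 1: a = [26, 9, 4]
After line 2 (b = a is an alias, same object): a = [26, 9, 4], b = [26, 9, 4]
After line 3 (b.append mutates the shared list): a = [26, 9, 4, 69], b = [26, 9, 4, 69]
After line 4 (same = a is b; same object -> True): same = True

[26, 9, 4, 69]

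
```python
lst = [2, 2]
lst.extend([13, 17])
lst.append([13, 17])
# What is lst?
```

After line 1: lst = [2, 2]
After line 2 (extend unpacks [13, 17]): lst = [2, 2, 13, 17]
After line 3 (append adds [13, 17] as single element): lst = [2, 2, 13, 17, [13, 17]]

[2, 2, 13, 17, [13, 17]]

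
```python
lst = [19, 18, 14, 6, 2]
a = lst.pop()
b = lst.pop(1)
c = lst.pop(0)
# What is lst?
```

After line 1: lst = [19, 18, 14, 6, 2]
After line 2 (pop() -> a = 2): lst = [19, 18, 14, 6]
After line 3 (pop(1) -> b = 18): lst = [19, 14, 6]
After line 4 (pop(0) -> c = 19): lst = [14, 6]

[14, 6]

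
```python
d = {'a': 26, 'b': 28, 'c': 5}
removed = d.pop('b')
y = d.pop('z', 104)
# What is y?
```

After line 1: d = {'a': 26, 'b': 28, 'c': 5}
After line 2 (pop 'b' returns 28): d = {'a': 26, 'c': 5}, removed = 28
After line 3 (pop 'z' missing, returns default 104): d = {'a': 26, 'c': 5}, y = 104

104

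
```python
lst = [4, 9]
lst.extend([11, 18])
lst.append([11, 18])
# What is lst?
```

After line 1: lst = [4, 9]
After line 2 (extend unpacks [11, 18]): lst = [4, 9, 11, 18]
After line 3 (append adds [11, 18] as single element): lst = [4, 9, 11, 18, [11, 18]]

[4, 9, 11, 18, [11, 18]]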